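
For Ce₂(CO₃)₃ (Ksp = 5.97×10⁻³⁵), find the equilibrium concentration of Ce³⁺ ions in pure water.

1.12×10⁻⁷ M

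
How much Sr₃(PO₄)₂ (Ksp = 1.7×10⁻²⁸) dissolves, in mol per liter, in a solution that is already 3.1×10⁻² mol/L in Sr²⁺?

1.2×10⁻¹² M

Sr₃(PO₄)₂(s) ⇌ 3 Sr²⁺(aq) + 2 PO₄³⁻(aq)
Sr²⁺ is already present at 3.1×10⁻² mol/L. If s mol/L of Sr₃(PO₄)₂ dissolves, [PO₄³⁻] = 2s while [Sr²⁺] ≈ 3.1×10⁻² mol/L.
Ksp = [Sr²⁺]^3[PO₄³⁻]^2 = (3.1×10⁻²)^3(2s)^2
(2s)^2 = 1.7×10⁻²⁸ / (3.1×10⁻²)^3 = 5.7×10⁻²⁴
s = 1.2×10⁻¹² mol/L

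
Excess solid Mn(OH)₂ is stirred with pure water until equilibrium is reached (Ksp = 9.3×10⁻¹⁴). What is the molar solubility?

Mn(OH)₂(s) ⇌ Mn²⁺(aq) + 2 OH⁻(aq)
With molar solubility s: [Mn²⁺] = s, [OH⁻] = 2s.
Ksp = [Mn²⁺][OH⁻]^2 = s · (2s)^2 = 4s^3
4s^3 = 9.3×10⁻¹⁴  ⇒  s^3 = 2.3×10⁻¹⁴
s = (2.3×10⁻¹⁴)^(1/3) = 2.9×10⁻⁵ mol/L

2.9×10⁻⁵ M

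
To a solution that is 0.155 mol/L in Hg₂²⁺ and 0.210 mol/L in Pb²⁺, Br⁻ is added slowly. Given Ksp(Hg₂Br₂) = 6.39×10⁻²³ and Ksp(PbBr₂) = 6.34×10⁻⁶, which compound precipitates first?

Hg₂Br₂

Precipitation of each salt begins when its ion product equals Ksp.
For Hg₂Br₂: [Br⁻] = (Ksp/[Hg₂²⁺])^(1/2) = 2.03×10⁻¹¹ mol/L
For PbBr₂: [Br⁻] = (Ksp/[Pb²⁺])^(1/2) = 5.49×10⁻³ mol/L
Since Hg₂Br₂ needs less Br⁻ to reach saturation, it precipitates first.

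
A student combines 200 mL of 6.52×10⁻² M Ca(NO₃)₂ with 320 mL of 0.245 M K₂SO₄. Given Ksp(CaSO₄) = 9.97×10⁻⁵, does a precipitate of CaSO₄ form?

After mixing, V = 200 mL + 320 mL = 520 mL.
[Ca²⁺] = (6.52×10⁻²)(200)/520 = 2.51×10⁻² M
[SO₄²⁻] = (0.245)(320)/520 = 0.151 M
Q = [Ca²⁺][SO₄²⁻] = 3.78×10⁻³
Since Q (3.78×10⁻³) exceeds Ksp (9.97×10⁻⁵), CaSO₄ will precipitate.

Yes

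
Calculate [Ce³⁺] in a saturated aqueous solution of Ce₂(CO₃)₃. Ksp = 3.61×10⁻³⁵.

1.01×10⁻⁷ M

Ce₂(CO₃)₃(s) ⇌ 2 Ce³⁺(aq) + 3 CO₃²⁻(aq)
For each mole of Ce₂(CO₃)₃ that dissolves per liter, [Ce³⁺] = 2s and [CO₃²⁻] = 3s; let s denote this solubility.
Ksp = [Ce³⁺]^2[CO₃²⁻]^3 = (2s)^2 · (3s)^3 = 108s^5 = 3.61×10⁻³⁵
s = 5.07×10⁻⁸ M
[Ce³⁺] = 2s = 1.01×10⁻⁷ M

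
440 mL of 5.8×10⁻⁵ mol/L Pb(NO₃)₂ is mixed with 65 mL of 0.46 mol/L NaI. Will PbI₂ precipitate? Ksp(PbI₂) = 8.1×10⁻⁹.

Yes

Total volume after mixing = 440 + 65 = 505 mL.
[Pb²⁺] = (5.8×10⁻⁵)(440)/505 = 5.1×10⁻⁵ mol/L
[I⁻] = (0.46)(65)/505 = 5.9×10⁻² mol/L
Q = [Pb²⁺][I⁻]^2 = 1.8×10⁻⁷
Q = 1.8×10⁻⁷ > Ksp = 8.1×10⁻⁹, so the solution is supersaturated and PbI₂ precipitates.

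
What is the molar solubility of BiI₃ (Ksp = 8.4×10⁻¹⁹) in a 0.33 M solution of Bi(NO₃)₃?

4.6×10⁻⁷ M

BiI₃(s) ⇌ Bi³⁺(aq) + 3 I⁻(aq)
With Bi³⁺ already at 0.33 M and s small, take [Bi³⁺] ≈ 0.33 M and [I⁻] = 3s.
Ksp = [Bi³⁺][I⁻]^3 = (0.33)(3s)^3
(3s)^3 = 8.4×10⁻¹⁹ / (0.33) = 2.5×10⁻¹⁸
s = 4.6×10⁻⁷ M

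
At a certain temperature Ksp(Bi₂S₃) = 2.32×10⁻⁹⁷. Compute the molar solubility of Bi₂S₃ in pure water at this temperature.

1.85×10⁻²⁰ M

Bi₂S₃(s) ⇌ 2 Bi³⁺(aq) + 3 S²⁻(aq)
Let s be the molar solubility. Then [Bi³⁺] = 2s and [S²⁻] = 3s.
Ksp = [Bi³⁺]^2[S²⁻]^3 = (2s)^2 · (3s)^3 = 108s^5
108s^5 = 2.32×10⁻⁹⁷  ⇒  s^5 = 2.15×10⁻⁹⁹
Taking the 5th root, s = 1.85×10⁻²⁰ mol/L.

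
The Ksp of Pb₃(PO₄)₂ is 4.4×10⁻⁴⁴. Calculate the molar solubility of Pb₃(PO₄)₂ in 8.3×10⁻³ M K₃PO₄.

2.9×10⁻¹⁴ M

Pb₃(PO₄)₂(s) ⇌ 3 Pb²⁺(aq) + 2 PO₄³⁻(aq)
With PO₄³⁻ already at 8.3×10⁻³ M and s small, take [PO₄³⁻] ≈ 8.3×10⁻³ M and [Pb²⁺] = 3s.
Ksp = [Pb²⁺]^3[PO₄³⁻]^2 = (3s)^3(8.3×10⁻³)^2
(3s)^3 = 4.4×10⁻⁴⁴ / (8.3×10⁻³)^2 = 6.4×10⁻⁴⁰
s = 2.9×10⁻¹⁴ M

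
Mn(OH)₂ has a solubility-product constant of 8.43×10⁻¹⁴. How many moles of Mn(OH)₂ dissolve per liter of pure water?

2.76×10⁻⁵ M

Mn(OH)₂(s) ⇌ Mn²⁺(aq) + 2 OH⁻(aq)
If s mol/L of Mn(OH)₂ dissolves, [Mn²⁺] = s and [OH⁻] = 2s.
Ksp = [Mn²⁺][OH⁻]^2 = s · (2s)^2 = 4s^3
4s^3 = 8.43×10⁻¹⁴  ⇒  s^3 = 2.11×10⁻¹⁴
Taking the 3rd root, s = 2.76×10⁻⁵ mol/L.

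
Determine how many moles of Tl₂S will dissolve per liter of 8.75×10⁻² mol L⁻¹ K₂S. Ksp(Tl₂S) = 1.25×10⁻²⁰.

1.89×10⁻¹⁰ M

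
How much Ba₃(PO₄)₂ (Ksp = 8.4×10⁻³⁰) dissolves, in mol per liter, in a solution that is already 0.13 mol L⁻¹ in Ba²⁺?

Ba₃(PO₄)₂(s) ⇌ 3 Ba²⁺(aq) + 2 PO₄³⁻(aq)
The solution already contains Ba²⁺ at 0.13 mol L⁻¹. Let s be the molar solubility of Ba₃(PO₄)₂.
[Ba²⁺] ≈ 0.13 mol L⁻¹ (common ion dominates); [PO₄³⁻] = 2s.
Ksp = [Ba²⁺]^3[PO₄³⁻]^2 = (0.13)^3(2s)^2
(2s)^2 = 8.4×10⁻³⁰ / (0.13)^3 = 3.8×10⁻²⁷
s = 3.1×10⁻¹⁴ mol L⁻¹

3.1×10⁻¹⁴ M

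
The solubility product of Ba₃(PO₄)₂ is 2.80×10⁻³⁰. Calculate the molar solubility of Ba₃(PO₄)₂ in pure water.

Ba₃(PO₄)₂(s) ⇌ 3 Ba²⁺(aq) + 2 PO₄³⁻(aq)
With molar solubility s: [Ba²⁺] = 3s, [PO₄³⁻] = 2s.
Ksp = [Ba²⁺]^3[PO₄³⁻]^2 = (3s)^3 · (2s)^2 = 108s^5
108s^5 = 2.80×10⁻³⁰  ⇒  s^5 = 2.59×10⁻³²
Taking the 5th root, s = 4.82×10⁻⁷ mol/L.

4.82×10⁻⁷ M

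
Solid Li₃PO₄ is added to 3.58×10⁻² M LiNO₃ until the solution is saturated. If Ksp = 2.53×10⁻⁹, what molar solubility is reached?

Li₃PO₄(s) ⇌ 3 Li⁺(aq) + PO₄³⁻(aq)
Let s be the solubility of Li₃PO₄ here. The common ion gives [Li⁺] ≈ 3.58×10⁻² M, and [PO₄³⁻] = s.
Ksp = [Li⁺]^3[PO₄³⁻] = (3.58×10⁻²)^3s
s = 2.53×10⁻⁹ / (3.58×10⁻²)^3 = 5.51×10⁻⁵
s = 5.51×10⁻⁵ M

5.51×10⁻⁵ M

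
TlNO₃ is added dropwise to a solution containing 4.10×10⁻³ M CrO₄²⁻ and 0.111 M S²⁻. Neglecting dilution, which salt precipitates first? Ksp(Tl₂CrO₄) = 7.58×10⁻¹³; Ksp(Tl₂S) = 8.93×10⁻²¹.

Tl₂S

A salt starts to precipitate once the ion product Q reaches its Ksp.
For Tl₂CrO₄: [Tl⁺] = (Ksp/[CrO₄²⁻])^(1/2) = 1.36×10⁻⁵ M
For Tl₂S: [Tl⁺] = (Ksp/[S²⁻])^(1/2) = 2.84×10⁻¹⁰ M
Since Tl₂S needs less Tl⁺ to reach saturation, it precipitates first.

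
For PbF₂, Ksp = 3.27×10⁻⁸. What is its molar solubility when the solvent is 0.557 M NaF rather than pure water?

1.05×10⁻⁷ M

PbF₂(s) ⇌ Pb²⁺(aq) + 2 F⁻(aq)
Let s be the solubility of PbF₂ here. The common ion gives [F⁻] ≈ 0.557 M, and [Pb²⁺] = s.
Ksp = [Pb²⁺][F⁻]^2 = s(0.557)^2
s = 3.27×10⁻⁸ / (0.557)^2 = 1.05×10⁻⁷
s = 1.05×10⁻⁷ M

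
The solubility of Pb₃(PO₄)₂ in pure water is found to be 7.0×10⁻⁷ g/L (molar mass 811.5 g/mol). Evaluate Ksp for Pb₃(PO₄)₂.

Ksp = 5.2×10⁻⁴⁴

Molar solubility s = (7.0×10⁻⁷ g/L) / (811.5 g/mol) = 8.626×10⁻¹⁰ mol/L
Pb₃(PO₄)₂(s) ⇌ 3 Pb²⁺(aq) + 2 PO₄³⁻(aq)
With molar solubility s: [Pb²⁺] = 3s, [PO₄³⁻] = 2s.
Ksp = [Pb²⁺]^3[PO₄³⁻]^2 = (3s)^3 · (2s)^2 = 108s^5
Ksp = 108 × (8.626×10⁻¹⁰)^5 = 5.2×10⁻⁴⁴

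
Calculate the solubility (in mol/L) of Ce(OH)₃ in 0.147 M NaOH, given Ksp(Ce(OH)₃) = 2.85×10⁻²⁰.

8.97×10⁻¹⁸ M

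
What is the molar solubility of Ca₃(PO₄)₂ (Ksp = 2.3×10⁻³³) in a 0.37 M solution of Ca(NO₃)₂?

Ca₃(PO₄)₂(s) ⇌ 3 Ca²⁺(aq) + 2 PO₄³⁻(aq)
Ca²⁺ is already present at 0.37 M. If s mol/L of Ca₃(PO₄)₂ dissolves, [PO₄³⁻] = 2s while [Ca²⁺] ≈ 0.37 M.
Ksp = [Ca²⁺]^3[PO₄³⁻]^2 = (0.37)^3(2s)^2
(2s)^2 = 2.3×10⁻³³ / (0.37)^3 = 4.5×10⁻³²
s = 1.1×10⁻¹⁶ M

1.1×10⁻¹⁶ M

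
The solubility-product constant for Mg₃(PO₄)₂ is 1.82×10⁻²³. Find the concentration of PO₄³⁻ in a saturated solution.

2.22×10⁻⁵ M

Mg₃(PO₄)₂(s) ⇌ 3 Mg²⁺(aq) + 2 PO₄³⁻(aq)
Let s be the molar solubility. Then [Mg²⁺] = 3s and [PO₄³⁻] = 2s.
Ksp = [Mg²⁺]^3[PO₄³⁻]^2 = (3s)^3 · (2s)^2 = 108s^5 = 1.82×10⁻²³
s = 1.11×10⁻⁵ mol/L
[PO₄³⁻] = 2s = 2.22×10⁻⁵ mol/L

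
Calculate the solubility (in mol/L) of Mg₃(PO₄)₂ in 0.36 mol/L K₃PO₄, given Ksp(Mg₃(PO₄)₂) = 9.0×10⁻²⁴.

Mg₃(PO₄)₂(s) ⇌ 3 Mg²⁺(aq) + 2 PO₄³⁻(aq)
Let s be the solubility of Mg₃(PO₄)₂ here. The common ion gives [PO₄³⁻] ≈ 0.36 mol/L, and [Mg²⁺] = 3s.
Ksp = [Mg²⁺]^3[PO₄³⁻]^2 = (3s)^3(0.36)^2
(3s)^3 = 9.0×10⁻²⁴ / (0.36)^2 = 6.9×10⁻²³
s = 1.4×10⁻⁸ mol/L

1.4×10⁻⁸ M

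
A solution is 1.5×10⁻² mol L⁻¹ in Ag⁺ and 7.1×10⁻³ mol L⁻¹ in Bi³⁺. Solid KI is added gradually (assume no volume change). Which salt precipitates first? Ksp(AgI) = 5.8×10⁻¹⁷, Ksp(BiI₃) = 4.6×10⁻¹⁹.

AgI

Precipitation begins when Q = Ksp.
For AgI: [I⁻] = (Ksp/[Ag⁺]) = 3.9×10⁻¹⁵ mol L⁻¹
For BiI₃: [I⁻] = (Ksp/[Bi³⁺])^(1/3) = 4.0×10⁻⁶ mol L⁻¹
Since AgI needs less I⁻ to reach saturation, it precipitates first.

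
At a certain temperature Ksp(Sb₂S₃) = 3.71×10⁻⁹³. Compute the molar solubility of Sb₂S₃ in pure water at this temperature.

Sb₂S₃(s) ⇌ 2 Sb³⁺(aq) + 3 S²⁻(aq)
With molar solubility s: [Sb³⁺] = 2s, [S²⁻] = 3s.
Ksp = [Sb³⁺]^2[S²⁻]^3 = (2s)^2 · (3s)^3 = 108s^5
108s^5 = 3.71×10⁻⁹³  ⇒  s^5 = 3.44×10⁻⁹⁵
Taking the 5th root, s = 1.28×10⁻¹⁹ mol/L.

1.28×10⁻¹⁹ M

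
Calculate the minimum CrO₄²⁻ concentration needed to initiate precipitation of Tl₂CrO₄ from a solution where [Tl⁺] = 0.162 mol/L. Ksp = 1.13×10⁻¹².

A salt starts to precipitate once the ion product Q reaches its Ksp.
Tl₂CrO₄(s) ⇌ 2 Tl⁺(aq) + CrO₄²⁻(aq)
Ksp = [Tl⁺]^2[CrO₄²⁻] = [CrO₄²⁻](0.162)^2
[CrO₄²⁻] = 1.13×10⁻¹² / (0.162)^2 = 4.31×10⁻¹¹
[CrO₄²⁻] = 4.31×10⁻¹¹ mol/L

4.31×10⁻¹¹ M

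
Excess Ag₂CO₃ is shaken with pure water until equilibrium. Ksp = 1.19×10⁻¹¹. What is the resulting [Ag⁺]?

2.88×10⁻⁴ M

Ag₂CO₃(s) ⇌ 2 Ag⁺(aq) + CO₃²⁻(aq)
Let s be the molar solubility. Then [Ag⁺] = 2s and [CO₃²⁻] = s.
Ksp = [Ag⁺]^2[CO₃²⁻] = (2s)^2 · s = 4s^3 = 1.19×10⁻¹¹
s = 1.44×10⁻⁴ mol L⁻¹
[Ag⁺] = 2s = 2.88×10⁻⁴ mol L⁻¹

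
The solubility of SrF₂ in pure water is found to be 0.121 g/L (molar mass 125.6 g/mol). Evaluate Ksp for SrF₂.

Ksp = 3.58×10⁻⁹

Molar solubility s = (0.121 g/L) / (125.6 g/mol) = 9.6338×10⁻⁴ mol/L
SrF₂(s) ⇌ Sr²⁺(aq) + 2 F⁻(aq)
Let s be the molar solubility. Then [Sr²⁺] = s and [F⁻] = 2s.
Ksp = [Sr²⁺][F⁻]^2 = s · (2s)^2 = 4s^3
Ksp = 4 × (9.6338×10⁻⁴)^3 = 3.58×10⁻⁹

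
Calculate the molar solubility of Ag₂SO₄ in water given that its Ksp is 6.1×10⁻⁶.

Ag₂SO₄(s) ⇌ 2 Ag⁺(aq) + SO₄²⁻(aq)
For each mole of Ag₂SO₄ that dissolves per liter, [Ag⁺] = 2s and [SO₄²⁻] = s; let s denote this solubility.
Ksp = [Ag⁺]^2[SO₄²⁻] = (2s)^2 · s = 4s^3
4s^3 = 6.1×10⁻⁶  ⇒  s^3 = 1.5×10⁻⁶
Taking the 3rd root, s = 1.2×10⁻² mol L⁻¹.

1.2×10⁻² M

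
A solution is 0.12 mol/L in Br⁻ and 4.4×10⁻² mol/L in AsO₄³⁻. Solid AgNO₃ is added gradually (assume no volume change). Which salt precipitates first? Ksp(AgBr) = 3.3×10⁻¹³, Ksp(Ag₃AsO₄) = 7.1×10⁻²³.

AgBr

Precipitation begins when Q = Ksp.
For AgBr: [Ag⁺] = (Ksp/[Br⁻]) = 2.8×10⁻¹² mol/L
For Ag₃AsO₄: [Ag⁺] = (Ksp/[AsO₄³⁻])^(1/3) = 1.2×10⁻⁷ mol/L
The smaller threshold [Ag⁺] is reached first, so AgBr precipitates first.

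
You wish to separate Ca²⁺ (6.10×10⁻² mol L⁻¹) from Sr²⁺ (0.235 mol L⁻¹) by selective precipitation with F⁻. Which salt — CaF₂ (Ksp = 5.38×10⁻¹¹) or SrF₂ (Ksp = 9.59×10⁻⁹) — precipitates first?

Precipitation begins when Q = Ksp.
For CaF₂: [F⁻] = (Ksp/[Ca²⁺])^(1/2) = 2.97×10⁻⁵ mol L⁻¹
For SrF₂: [F⁻] = (Ksp/[Sr²⁺])^(1/2) = 2.02×10⁻⁴ mol L⁻¹
The smaller threshold [F⁻] is reached first, so CaF₂ precipitates first.

CaF₂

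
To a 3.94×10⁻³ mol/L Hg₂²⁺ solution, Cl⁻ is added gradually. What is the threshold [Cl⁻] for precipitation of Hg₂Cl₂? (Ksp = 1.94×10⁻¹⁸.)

Precipitation begins when Q = Ksp.
Hg₂Cl₂(s) ⇌ Hg₂²⁺(aq) + 2 Cl⁻(aq)
Ksp = [Hg₂²⁺][Cl⁻]^2 = [Cl⁻]^2(3.94×10⁻³)
[Cl⁻]^2 = 1.94×10⁻¹⁸ / (3.94×10⁻³) = 4.92×10⁻¹⁶
[Cl⁻] = 2.22×10⁻⁸ mol/L

2.22×10⁻⁸ M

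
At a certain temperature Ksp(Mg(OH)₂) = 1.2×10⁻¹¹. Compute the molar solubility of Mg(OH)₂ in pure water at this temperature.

1.4×10⁻⁴ M

Mg(OH)₂(s) ⇌ Mg²⁺(aq) + 2 OH⁻(aq)
Call the molar solubility s, so that [Mg²⁺] = s and [OH⁻] = 2s.
Ksp = [Mg²⁺][OH⁻]^2 = s · (2s)^2 = 4s^3
4s^3 = 1.2×10⁻¹¹  ⇒  s^3 = 3.0×10⁻¹²
s = (3.0×10⁻¹²)^(1/3) = 1.4×10⁻⁴ mol/L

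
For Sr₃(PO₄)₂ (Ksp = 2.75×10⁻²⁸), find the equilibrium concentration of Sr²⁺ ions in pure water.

3.62×10⁻⁶ M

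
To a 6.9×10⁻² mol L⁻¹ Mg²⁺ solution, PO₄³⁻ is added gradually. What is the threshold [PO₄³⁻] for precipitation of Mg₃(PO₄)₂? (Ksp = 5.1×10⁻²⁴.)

1.2×10⁻¹⁰ M

A salt starts to precipitate once the ion product Q reaches its Ksp.
Mg₃(PO₄)₂(s) ⇌ 3 Mg²⁺(aq) + 2 PO₄³⁻(aq)
Ksp = [Mg²⁺]^3[PO₄³⁻]^2 = [PO₄³⁻]^2(6.9×10⁻²)^3
[PO₄³⁻]^2 = 5.1×10⁻²⁴ / (6.9×10⁻²)^3 = 1.6×10⁻²⁰
[PO₄³⁻] = 1.2×10⁻¹⁰ mol L⁻¹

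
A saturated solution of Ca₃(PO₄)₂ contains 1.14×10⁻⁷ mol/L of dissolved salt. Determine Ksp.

Ksp = 2.08×10⁻³³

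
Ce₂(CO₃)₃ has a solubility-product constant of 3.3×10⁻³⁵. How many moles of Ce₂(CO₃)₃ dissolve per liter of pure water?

Ce₂(CO₃)₃(s) ⇌ 2 Ce³⁺(aq) + 3 CO₃²⁻(aq)
For each mole of Ce₂(CO₃)₃ that dissolves per liter, [Ce³⁺] = 2s and [CO₃²⁻] = 3s; let s denote this solubility.
Ksp = [Ce³⁺]^2[CO₃²⁻]^3 = (2s)^2 · (3s)^3 = 108s^5
108s^5 = 3.3×10⁻³⁵  ⇒  s^5 = 3.1×10⁻³⁷
s = (3.1×10⁻³⁷)^(1/5) = 5.0×10⁻⁸ mol L⁻¹

5.0×10⁻⁸ M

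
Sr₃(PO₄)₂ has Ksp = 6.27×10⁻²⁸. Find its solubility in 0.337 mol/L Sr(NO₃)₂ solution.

6.40×10⁻¹⁴ M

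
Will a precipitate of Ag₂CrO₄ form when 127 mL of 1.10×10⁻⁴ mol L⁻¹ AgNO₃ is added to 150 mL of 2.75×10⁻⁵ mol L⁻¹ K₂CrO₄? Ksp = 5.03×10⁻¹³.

After mixing, V = 127 mL + 150 mL = 277 mL.
[Ag⁺] = (1.10×10⁻⁴)(127)/277 = 5.04×10⁻⁵ mol L⁻¹
[CrO₄²⁻] = (2.75×10⁻⁵)(150)/277 = 1.49×10⁻⁵ mol L⁻¹
Q = [Ag⁺]^2[CrO₄²⁻] = 3.79×10⁻¹⁴
Q < Ksp (3.79×10⁻¹⁴ vs 5.03×10⁻¹³); the solution remains unsaturated and no precipitate forms.

No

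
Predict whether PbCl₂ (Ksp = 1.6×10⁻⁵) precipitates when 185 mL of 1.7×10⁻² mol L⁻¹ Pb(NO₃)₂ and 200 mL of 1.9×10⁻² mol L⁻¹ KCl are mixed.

No

Total volume after mixing = 185 + 200 = 385 mL.
[Pb²⁺] = (1.7×10⁻²)(185)/385 = 8.2×10⁻³ mol L⁻¹
[Cl⁻] = (1.9×10⁻²)(200)/385 = 9.9×10⁻³ mol L⁻¹
Q = [Pb²⁺][Cl⁻]^2 = 8.0×10⁻⁷
Since Q (8.0×10⁻⁷) is less than Ksp (1.6×10⁻⁵), no PbCl₂ precipitates.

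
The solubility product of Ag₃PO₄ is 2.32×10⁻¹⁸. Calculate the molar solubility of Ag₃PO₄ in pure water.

1.71×10⁻⁵ M

Ag₃PO₄(s) ⇌ 3 Ag⁺(aq) + PO₄³⁻(aq)
With molar solubility s: [Ag⁺] = 3s, [PO₄³⁻] = s.
Ksp = [Ag⁺]^3[PO₄³⁻] = (3s)^3 · s = 27s^4
27s^4 = 2.32×10⁻¹⁸  ⇒  s^4 = 8.59×10⁻²⁰
Taking the 4th root, s = 1.71×10⁻⁵ mol/L.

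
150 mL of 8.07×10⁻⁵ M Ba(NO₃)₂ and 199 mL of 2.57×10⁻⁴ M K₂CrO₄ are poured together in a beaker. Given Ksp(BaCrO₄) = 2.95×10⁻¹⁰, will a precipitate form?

After mixing, V = 150 mL + 199 mL = 349 mL.
[Ba²⁺] = (8.07×10⁻⁵)(150)/349 = 3.47×10⁻⁵ M
[CrO₄²⁻] = (2.57×10⁻⁴)(199)/349 = 1.47×10⁻⁴ M
Q = [Ba²⁺][CrO₄²⁻] = 5.08×10⁻⁹
Since Q (5.08×10⁻⁹) exceeds Ksp (2.95×10⁻¹⁰), BaCrO₄ will precipitate.

Yes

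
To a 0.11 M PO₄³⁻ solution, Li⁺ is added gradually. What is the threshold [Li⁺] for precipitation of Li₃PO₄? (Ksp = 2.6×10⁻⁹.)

2.9×10⁻³ M

Precipitation of each salt begins when its ion product equals Ksp.
Li₃PO₄(s) ⇌ 3 Li⁺(aq) + PO₄³⁻(aq)
Ksp = [Li⁺]^3[PO₄³⁻] = [Li⁺]^3(0.11)
[Li⁺]^3 = 2.6×10⁻⁹ / (0.11) = 2.4×10⁻⁸
[Li⁺] = 2.9×10⁻³ M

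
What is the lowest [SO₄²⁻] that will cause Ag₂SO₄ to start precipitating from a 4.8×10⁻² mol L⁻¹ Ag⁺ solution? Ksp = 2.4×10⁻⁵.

Precipitation of each salt begins when its ion product equals Ksp.
Ag₂SO₄(s) ⇌ 2 Ag⁺(aq) + SO₄²⁻(aq)
Ksp = [Ag⁺]^2[SO₄²⁻] = [SO₄²⁻](4.8×10⁻²)^2
[SO₄²⁻] = 2.4×10⁻⁵ / (4.8×10⁻²)^2 = 1.0×10⁻²
[SO₄²⁻] = 1.0×10⁻² mol L⁻¹

1.0×10⁻² M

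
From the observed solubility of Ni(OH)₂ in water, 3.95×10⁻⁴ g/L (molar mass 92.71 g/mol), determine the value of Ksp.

Ksp = 3.09×10⁻¹⁶

Convert to molarity: s = 3.95×10⁻⁴ / 92.71 = 4.2606×10⁻⁶ mol/L
Ni(OH)₂(s) ⇌ Ni²⁺(aq) + 2 OH⁻(aq)
With molar solubility s: [Ni²⁺] = s, [OH⁻] = 2s.
Ksp = [Ni²⁺][OH⁻]^2 = s · (2s)^2 = 4s^3
Ksp = 4 × (4.2606×10⁻⁶)^3 = 3.09×10⁻¹⁶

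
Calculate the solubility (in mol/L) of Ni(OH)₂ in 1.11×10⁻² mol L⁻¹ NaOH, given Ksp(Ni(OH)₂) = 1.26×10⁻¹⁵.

1.02×10⁻¹¹ M

Ni(OH)₂(s) ⇌ Ni²⁺(aq) + 2 OH⁻(aq)
With OH⁻ already at 1.11×10⁻² mol L⁻¹ and s small, take [OH⁻] ≈ 1.11×10⁻² mol L⁻¹ and [Ni²⁺] = s.
Ksp = [Ni²⁺][OH⁻]^2 = s(1.11×10⁻²)^2
s = 1.26×10⁻¹⁵ / (1.11×10⁻²)^2 = 1.02×10⁻¹¹
s = 1.02×10⁻¹¹ mol L⁻¹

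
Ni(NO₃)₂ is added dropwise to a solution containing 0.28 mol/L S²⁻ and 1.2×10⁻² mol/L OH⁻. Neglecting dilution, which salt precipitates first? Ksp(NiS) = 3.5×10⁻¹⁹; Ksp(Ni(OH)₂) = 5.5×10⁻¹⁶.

NiS

Precipitation begins when Q = Ksp.
For NiS: [Ni²⁺] = (Ksp/[S²⁻]) = 1.3×10⁻¹⁸ mol/L
For Ni(OH)₂: [Ni²⁺] = (Ksp/[OH⁻]^2) = 3.8×10⁻¹² mol/L
NiS requires the lower [Ni²⁺], so it precipitates first.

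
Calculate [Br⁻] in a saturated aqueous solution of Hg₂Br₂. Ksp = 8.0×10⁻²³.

5.4×10⁻⁸ M

Hg₂Br₂(s) ⇌ Hg₂²⁺(aq) + 2 Br⁻(aq)
For each mole of Hg₂Br₂ that dissolves per liter, [Hg₂²⁺] = s and [Br⁻] = 2s; let s denote this solubility.
Ksp = [Hg₂²⁺][Br⁻]^2 = s · (2s)^2 = 4s^3 = 8.0×10⁻²³
s = 2.7×10⁻⁸ mol L⁻¹
[Br⁻] = 2s = 5.4×10⁻⁸ mol L⁻¹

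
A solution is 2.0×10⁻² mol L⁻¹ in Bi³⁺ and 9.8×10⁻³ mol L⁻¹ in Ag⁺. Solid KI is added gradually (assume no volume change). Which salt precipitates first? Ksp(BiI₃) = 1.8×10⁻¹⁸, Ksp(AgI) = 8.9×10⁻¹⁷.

AgI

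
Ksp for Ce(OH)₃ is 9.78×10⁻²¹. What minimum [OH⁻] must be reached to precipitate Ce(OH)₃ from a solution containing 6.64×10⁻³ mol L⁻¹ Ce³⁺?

Precipitation begins when Q = Ksp.
Ce(OH)₃(s) ⇌ Ce³⁺(aq) + 3 OH⁻(aq)
Ksp = [Ce³⁺][OH⁻]^3 = [OH⁻]^3(6.64×10⁻³)
[OH⁻]^3 = 9.78×10⁻²¹ / (6.64×10⁻³) = 1.47×10⁻¹⁸
[OH⁻] = 1.14×10⁻⁶ mol L⁻¹

1.14×10⁻⁶ M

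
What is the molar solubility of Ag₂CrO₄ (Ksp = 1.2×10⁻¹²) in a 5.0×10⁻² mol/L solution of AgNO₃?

4.8×10⁻¹⁰ M

Ag₂CrO₄(s) ⇌ 2 Ag⁺(aq) + CrO₄²⁻(aq)
Ag⁺ is already present at 5.0×10⁻² mol/L. If s mol/L of Ag₂CrO₄ dissolves, [CrO₄²⁻] = s while [Ag⁺] ≈ 5.0×10⁻² mol/L.
Ksp = [Ag⁺]^2[CrO₄²⁻] = (5.0×10⁻²)^2s
s = 1.2×10⁻¹² / (5.0×10⁻²)^2 = 4.8×10⁻¹⁰
s = 4.8×10⁻¹⁰ mol/L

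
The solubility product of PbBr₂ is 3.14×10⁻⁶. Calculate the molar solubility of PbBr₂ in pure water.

PbBr₂(s) ⇌ Pb²⁺(aq) + 2 Br⁻(aq)
With molar solubility s: [Pb²⁺] = s, [Br⁻] = 2s.
Ksp = [Pb²⁺][Br⁻]^2 = s · (2s)^2 = 4s^3
4s^3 = 3.14×10⁻⁶  ⇒  s^3 = 7.85×10⁻⁷
s = (7.85×10⁻⁷)^(1/3) = 9.22×10⁻³ mol L⁻¹

9.22×10⁻³ M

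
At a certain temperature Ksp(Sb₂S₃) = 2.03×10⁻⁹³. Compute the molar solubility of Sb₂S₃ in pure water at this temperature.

Sb₂S₃(s) ⇌ 2 Sb³⁺(aq) + 3 S²⁻(aq)
For each mole of Sb₂S₃ that dissolves per liter, [Sb³⁺] = 2s and [S²⁻] = 3s; let s denote this solubility.
Ksp = [Sb³⁺]^2[S²⁻]^3 = (2s)^2 · (3s)^3 = 108s^5
108s^5 = 2.03×10⁻⁹³  ⇒  s^5 = 1.88×10⁻⁹⁵
s = (1.88×10⁻⁹⁵)^(1/5) = 1.13×10⁻¹⁹ mol L⁻¹

1.13×10⁻¹⁹ M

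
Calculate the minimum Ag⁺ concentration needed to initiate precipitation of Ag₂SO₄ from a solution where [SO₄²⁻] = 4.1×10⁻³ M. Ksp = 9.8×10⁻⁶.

4.9×10⁻² M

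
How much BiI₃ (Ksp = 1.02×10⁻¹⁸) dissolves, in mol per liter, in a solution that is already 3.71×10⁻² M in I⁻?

BiI₃(s) ⇌ Bi³⁺(aq) + 3 I⁻(aq)
The solution already contains I⁻ at 3.71×10⁻² M. Let s be the molar solubility of BiI₃.
[I⁻] ≈ 3.71×10⁻² M (common ion dominates); [Bi³⁺] = s.
Ksp = [Bi³⁺][I⁻]^3 = s(3.71×10⁻²)^3
s = 1.02×10⁻¹⁸ / (3.71×10⁻²)^3 = 2.00×10⁻¹⁴
s = 2.00×10⁻¹⁴ M

2.00×10⁻¹⁴ M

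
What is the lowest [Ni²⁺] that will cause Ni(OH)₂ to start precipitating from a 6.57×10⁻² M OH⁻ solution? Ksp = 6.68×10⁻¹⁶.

1.55×10⁻¹³ M

Each salt precipitates once Q = Ksp for that salt.
Ni(OH)₂(s) ⇌ Ni²⁺(aq) + 2 OH⁻(aq)
Ksp = [Ni²⁺][OH⁻]^2 = [Ni²⁺](6.57×10⁻²)^2
[Ni²⁺] = 6.68×10⁻¹⁶ / (6.57×10⁻²)^2 = 1.55×10⁻¹³
[Ni²⁺] = 1.55×10⁻¹³ M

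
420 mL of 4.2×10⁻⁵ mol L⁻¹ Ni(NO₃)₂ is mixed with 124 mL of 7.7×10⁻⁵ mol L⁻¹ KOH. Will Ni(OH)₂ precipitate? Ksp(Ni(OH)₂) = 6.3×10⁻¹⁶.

Yes

The combined volume is 544 mL.
[Ni²⁺] = (4.2×10⁻⁵)(420)/544 = 3.2×10⁻⁵ mol L⁻¹
[OH⁻] = (7.7×10⁻⁵)(124)/544 = 1.8×10⁻⁵ mol L⁻¹
Q = [Ni²⁺][OH⁻]^2 = 1.0×10⁻¹⁴
Because Q > Ksp (1.0×10⁻¹⁴ vs 6.3×10⁻¹⁶), a precipitate of Ni(OH)₂ forms.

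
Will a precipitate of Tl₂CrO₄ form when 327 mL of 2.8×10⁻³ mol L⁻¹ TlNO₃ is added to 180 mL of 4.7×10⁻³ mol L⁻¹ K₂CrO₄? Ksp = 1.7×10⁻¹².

After mixing, V = 327 mL + 180 mL = 507 mL.
[Tl⁺] = (2.8×10⁻³)(327)/507 = 1.8×10⁻³ mol L⁻¹
[CrO₄²⁻] = (4.7×10⁻³)(180)/507 = 1.7×10⁻³ mol L⁻¹
Q = [Tl⁺]^2[CrO₄²⁻] = 5.4×10⁻⁹
Because Q > Ksp (5.4×10⁻⁹ vs 1.7×10⁻¹²), a precipitate of Tl₂CrO₄ forms.

Yes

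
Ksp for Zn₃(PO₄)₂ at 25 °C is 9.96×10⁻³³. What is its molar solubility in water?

Zn₃(PO₄)₂(s) ⇌ 3 Zn²⁺(aq) + 2 PO₄³⁻(aq)
Let s be the molar solubility. Then [Zn²⁺] = 3s and [PO₄³⁻] = 2s.
Ksp = [Zn²⁺]^3[PO₄³⁻]^2 = (3s)^3 · (2s)^2 = 108s^5
108s^5 = 9.96×10⁻³³  ⇒  s^5 = 9.22×10⁻³⁵
s = (9.22×10⁻³⁵)^(1/5) = 1.56×10⁻⁷ M

1.56×10⁻⁷ M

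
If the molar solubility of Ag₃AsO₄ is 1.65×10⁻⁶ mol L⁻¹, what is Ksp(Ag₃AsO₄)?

Ag₃AsO₄(s) ⇌ 3 Ag⁺(aq) + AsO₄³⁻(aq)
If s mol/L of Ag₃AsO₄ dissolves, [Ag⁺] = 3s and [AsO₄³⁻] = s.
Ksp = [Ag⁺]^3[AsO₄³⁻] = (3s)^3 · s = 27s^4
Ksp = 27 × (1.65×10⁻⁶)^4 = 2.00×10⁻²²

Ksp = 2.00×10⁻²²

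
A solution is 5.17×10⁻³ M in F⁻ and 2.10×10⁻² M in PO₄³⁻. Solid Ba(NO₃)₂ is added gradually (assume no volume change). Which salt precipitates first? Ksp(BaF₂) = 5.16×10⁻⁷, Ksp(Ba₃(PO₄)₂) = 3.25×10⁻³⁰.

Ba₃(PO₄)₂

Each salt precipitates once Q = Ksp for that salt.
For BaF₂: [Ba²⁺] = (Ksp/[F⁻]^2) = 1.93×10⁻² M
For Ba₃(PO₄)₂: [Ba²⁺] = (Ksp/[PO₄³⁻]^2)^(1/3) = 1.95×10⁻⁹ M
Since Ba₃(PO₄)₂ needs less Ba²⁺ to reach saturation, it precipitates first.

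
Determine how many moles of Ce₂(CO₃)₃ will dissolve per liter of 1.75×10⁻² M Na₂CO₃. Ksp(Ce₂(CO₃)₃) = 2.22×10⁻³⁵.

1.02×10⁻¹⁵ M

Ce₂(CO₃)₃(s) ⇌ 2 Ce³⁺(aq) + 3 CO₃²⁻(aq)
Let s be the solubility of Ce₂(CO₃)₃ here. The common ion gives [CO₃²⁻] ≈ 1.75×10⁻² M, and [Ce³⁺] = 2s.
Ksp = [Ce³⁺]^2[CO₃²⁻]^3 = (2s)^2(1.75×10⁻²)^3
(2s)^2 = 2.22×10⁻³⁵ / (1.75×10⁻²)^3 = 4.14×10⁻³⁰
s = 1.02×10⁻¹⁵ M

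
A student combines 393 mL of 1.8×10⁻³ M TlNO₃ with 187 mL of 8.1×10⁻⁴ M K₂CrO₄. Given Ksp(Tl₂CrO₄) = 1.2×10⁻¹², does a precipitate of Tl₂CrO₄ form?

The combined volume is 580 mL.
[Tl⁺] = (1.8×10⁻³)(393)/580 = 1.2×10⁻³ M
[CrO₄²⁻] = (8.1×10⁻⁴)(187)/580 = 2.6×10⁻⁴ M
Q = [Tl⁺]^2[CrO₄²⁻] = 3.9×10⁻¹⁰
Q = 3.9×10⁻¹⁰ > Ksp = 1.2×10⁻¹², so the solution is supersaturated and Tl₂CrO₄ precipitates.

Yes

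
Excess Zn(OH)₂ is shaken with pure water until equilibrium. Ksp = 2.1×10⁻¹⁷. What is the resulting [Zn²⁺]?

1.7×10⁻⁶ M

Zn(OH)₂(s) ⇌ Zn²⁺(aq) + 2 OH⁻(aq)
If s mol/L of Zn(OH)₂ dissolves, [Zn²⁺] = s and [OH⁻] = 2s.
Ksp = [Zn²⁺][OH⁻]^2 = s · (2s)^2 = 4s^3 = 2.1×10⁻¹⁷
s = 1.7×10⁻⁶ mol L⁻¹
[Zn²⁺] = s = 1.7×10⁻⁶ mol L⁻¹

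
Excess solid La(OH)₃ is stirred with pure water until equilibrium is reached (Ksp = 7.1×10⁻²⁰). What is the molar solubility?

La(OH)₃(s) ⇌ La³⁺(aq) + 3 OH⁻(aq)
Call the molar solubility s, so that [La³⁺] = s and [OH⁻] = 3s.
Ksp = [La³⁺][OH⁻]^3 = s · (3s)^3 = 27s^4
27s^4 = 7.1×10⁻²⁰  ⇒  s^4 = 2.6×10⁻²¹
Taking the 4th root, s = 7.2×10⁻⁶ mol L⁻¹.

7.2×10⁻⁶ M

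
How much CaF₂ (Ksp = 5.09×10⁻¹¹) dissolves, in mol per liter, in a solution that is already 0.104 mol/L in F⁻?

4.71×10⁻⁹ M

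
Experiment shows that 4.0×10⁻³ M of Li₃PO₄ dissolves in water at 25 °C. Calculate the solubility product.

Ksp = 6.9×10⁻⁹

Li₃PO₄(s) ⇌ 3 Li⁺(aq) + PO₄³⁻(aq)
With molar solubility s: [Li⁺] = 3s, [PO₄³⁻] = s.
Ksp = [Li⁺]^3[PO₄³⁻] = (3s)^3 · s = 27s^4
Ksp = 27 × (4.0×10⁻³)^4 = 6.9×10⁻⁹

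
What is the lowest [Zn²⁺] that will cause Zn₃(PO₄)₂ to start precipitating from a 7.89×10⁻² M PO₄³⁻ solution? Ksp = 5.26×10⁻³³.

9.45×10⁻¹¹ M

The threshold for precipitation is Q = Ksp.
Zn₃(PO₄)₂(s) ⇌ 3 Zn²⁺(aq) + 2 PO₄³⁻(aq)
Ksp = [Zn²⁺]^3[PO₄³⁻]^2 = [Zn²⁺]^3(7.89×10⁻²)^2
[Zn²⁺]^3 = 5.26×10⁻³³ / (7.89×10⁻²)^2 = 8.45×10⁻³¹
[Zn²⁺] = 9.45×10⁻¹¹ M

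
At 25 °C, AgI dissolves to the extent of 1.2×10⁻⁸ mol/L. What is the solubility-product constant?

AgI(s) ⇌ Ag⁺(aq) + I⁻(aq)
If s mol/L of AgI dissolves, [Ag⁺] = s and [I⁻] = s.
Ksp = [Ag⁺][I⁻] = s · s = s^2
Ksp = (1.2×10⁻⁸)^2 = 1.4×10⁻¹⁶

Ksp = 1.4×10⁻¹⁶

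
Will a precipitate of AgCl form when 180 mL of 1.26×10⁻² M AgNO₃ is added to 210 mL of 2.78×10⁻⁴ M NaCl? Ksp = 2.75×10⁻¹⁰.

Total volume after mixing = 180 + 210 = 390 mL.
[Ag⁺] = (1.26×10⁻²)(180)/390 = 5.82×10⁻³ M
[Cl⁻] = (2.78×10⁻⁴)(210)/390 = 1.50×10⁻⁴ M
Q = [Ag⁺][Cl⁻] = 8.71×10⁻⁷
Q = 8.71×10⁻⁷ > Ksp = 2.75×10⁻¹⁰, so the solution is supersaturated and AgCl precipitates.

Yes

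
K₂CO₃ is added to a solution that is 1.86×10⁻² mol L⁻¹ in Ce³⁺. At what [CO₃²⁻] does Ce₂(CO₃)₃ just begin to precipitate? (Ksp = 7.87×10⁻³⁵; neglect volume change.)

A salt starts to precipitate once the ion product Q reaches its Ksp.
Ce₂(CO₃)₃(s) ⇌ 2 Ce³⁺(aq) + 3 CO₃²⁻(aq)
Ksp = [Ce³⁺]^2[CO₃²⁻]^3 = [CO₃²⁻]^3(1.86×10⁻²)^2
[CO₃²⁻]^3 = 7.87×10⁻³⁵ / (1.86×10⁻²)^2 = 2.27×10⁻³¹
[CO₃²⁻] = 6.10×10⁻¹¹ mol L⁻¹

6.10×10⁻¹¹ M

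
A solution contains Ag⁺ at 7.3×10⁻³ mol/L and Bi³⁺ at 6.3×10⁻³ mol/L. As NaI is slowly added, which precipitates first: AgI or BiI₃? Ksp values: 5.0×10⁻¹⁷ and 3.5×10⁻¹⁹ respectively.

AgI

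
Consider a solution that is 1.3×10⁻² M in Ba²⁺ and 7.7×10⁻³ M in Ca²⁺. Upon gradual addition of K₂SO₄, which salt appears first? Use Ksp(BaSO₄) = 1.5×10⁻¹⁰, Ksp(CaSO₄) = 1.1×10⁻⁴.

The threshold for precipitation is Q = Ksp.
For BaSO₄: [SO₄²⁻] = (Ksp/[Ba²⁺]) = 1.2×10⁻⁸ M
For CaSO₄: [SO₄²⁻] = (Ksp/[Ca²⁺]) = 1.4×10⁻² M
Since BaSO₄ needs less SO₄²⁻ to reach saturation, it precipitates first.

BaSO₄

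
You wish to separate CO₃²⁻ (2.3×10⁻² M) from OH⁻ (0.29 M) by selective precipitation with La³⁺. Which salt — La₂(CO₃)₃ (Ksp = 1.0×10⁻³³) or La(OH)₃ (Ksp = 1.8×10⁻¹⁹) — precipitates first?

Precipitation of each salt begins when its ion product equals Ksp.
For La₂(CO₃)₃: [La³⁺] = (Ksp/[CO₃²⁻]^3)^(1/2) = 9.1×10⁻¹⁵ M
For La(OH)₃: [La³⁺] = (Ksp/[OH⁻]^3) = 7.4×10⁻¹⁸ M
La(OH)₃ requires the lower [La³⁺], so it precipitates first.

La(OH)₃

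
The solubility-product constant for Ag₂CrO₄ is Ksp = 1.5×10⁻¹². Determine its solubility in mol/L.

Ag₂CrO₄(s) ⇌ 2 Ag⁺(aq) + CrO₄²⁻(aq)
With molar solubility s: [Ag⁺] = 2s, [CrO₄²⁻] = s.
Ksp = [Ag⁺]^2[CrO₄²⁻] = (2s)^2 · s = 4s^3
4s^3 = 1.5×10⁻¹²  ⇒  s^3 = 3.8×10⁻¹³
s = 7.2×10⁻⁵ mol/L

7.2×10⁻⁵ M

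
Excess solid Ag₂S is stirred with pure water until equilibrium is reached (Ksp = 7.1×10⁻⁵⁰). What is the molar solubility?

2.6×10⁻¹⁷ M

Ag₂S(s) ⇌ 2 Ag⁺(aq) + S²⁻(aq)
For each mole of Ag₂S that dissolves per liter, [Ag⁺] = 2s and [S²⁻] = s; let s denote this solubility.
Ksp = [Ag⁺]^2[S²⁻] = (2s)^2 · s = 4s^3
4s^3 = 7.1×10⁻⁵⁰  ⇒  s^3 = 1.8×10⁻⁵⁰
Taking the 3rd root, s = 2.6×10⁻¹⁷ mol/L.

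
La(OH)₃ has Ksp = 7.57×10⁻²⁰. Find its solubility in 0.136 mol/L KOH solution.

La(OH)₃(s) ⇌ La³⁺(aq) + 3 OH⁻(aq)
Let s be the solubility of La(OH)₃ here. The common ion gives [OH⁻] ≈ 0.136 mol/L, and [La³⁺] = s.
Ksp = [La³⁺][OH⁻]^3 = s(0.136)^3
s = 7.57×10⁻²⁰ / (0.136)^3 = 3.01×10⁻¹⁷
s = 3.01×10⁻¹⁷ mol/L

3.01×10⁻¹⁷ M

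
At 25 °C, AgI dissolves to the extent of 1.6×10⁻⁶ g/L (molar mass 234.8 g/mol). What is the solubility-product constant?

Convert to molarity: s = 1.6×10⁻⁶ / 234.8 = 6.814×10⁻⁹ mol/L
AgI(s) ⇌ Ag⁺(aq) + I⁻(aq)
With molar solubility s: [Ag⁺] = s, [I⁻] = s.
Ksp = [Ag⁺][I⁻] = s · s = s^2
Ksp = (6.814×10⁻⁹)^2 = 4.6×10⁻¹⁷

Ksp = 4.6×10⁻¹⁷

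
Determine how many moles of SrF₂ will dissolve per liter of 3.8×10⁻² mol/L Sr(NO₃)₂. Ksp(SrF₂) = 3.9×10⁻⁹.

SrF₂(s) ⇌ Sr²⁺(aq) + 2 F⁻(aq)
Let s be the solubility of SrF₂ here. The common ion gives [Sr²⁺] ≈ 3.8×10⁻² mol/L, and [F⁻] = 2s.
Ksp = [Sr²⁺][F⁻]^2 = (3.8×10⁻²)(2s)^2
(2s)^2 = 3.9×10⁻⁹ / (3.8×10⁻²) = 1.0×10⁻⁷
s = 1.6×10⁻⁴ mol/L

1.6×10⁻⁴ M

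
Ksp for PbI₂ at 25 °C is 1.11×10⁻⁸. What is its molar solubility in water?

PbI₂(s) ⇌ Pb²⁺(aq) + 2 I⁻(aq)
Let s be the molar solubility. Then [Pb²⁺] = s and [I⁻] = 2s.
Ksp = [Pb²⁺][I⁻]^2 = s · (2s)^2 = 4s^3
4s^3 = 1.11×10⁻⁸  ⇒  s^3 = 2.78×10⁻⁹
s = (2.78×10⁻⁹)^(1/3) = 1.41×10⁻³ M

1.41×10⁻³ M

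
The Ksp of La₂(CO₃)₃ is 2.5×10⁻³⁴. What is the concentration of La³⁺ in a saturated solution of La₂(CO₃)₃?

La₂(CO₃)₃(s) ⇌ 2 La³⁺(aq) + 3 CO₃²⁻(aq)
With molar solubility s: [La³⁺] = 2s, [CO₃²⁻] = 3s.
Ksp = [La³⁺]^2[CO₃²⁻]^3 = (2s)^2 · (3s)^3 = 108s^5 = 2.5×10⁻³⁴
s = 7.5×10⁻⁸ mol L⁻¹
[La³⁺] = 2s = 1.5×10⁻⁷ mol L⁻¹

1.5×10⁻⁷ M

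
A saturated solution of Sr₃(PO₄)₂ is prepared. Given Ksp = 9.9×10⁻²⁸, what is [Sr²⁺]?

Sr₃(PO₄)₂(s) ⇌ 3 Sr²⁺(aq) + 2 PO₄³⁻(aq)
For each mole of Sr₃(PO₄)₂ that dissolves per liter, [Sr²⁺] = 3s and [PO₄³⁻] = 2s; let s denote this solubility.
Ksp = [Sr²⁺]^3[PO₄³⁻]^2 = (3s)^3 · (2s)^2 = 108s^5 = 9.9×10⁻²⁸
s = 1.6×10⁻⁶ mol/L
[Sr²⁺] = 3s = 4.7×10⁻⁶ mol/L

4.7×10⁻⁶ M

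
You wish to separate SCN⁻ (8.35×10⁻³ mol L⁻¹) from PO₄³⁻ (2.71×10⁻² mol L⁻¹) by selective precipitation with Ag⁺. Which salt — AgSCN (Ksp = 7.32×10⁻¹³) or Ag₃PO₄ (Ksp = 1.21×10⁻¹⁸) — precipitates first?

AgSCN

Precipitation begins when Q = Ksp.
For AgSCN: [Ag⁺] = (Ksp/[SCN⁻]) = 8.77×10⁻¹¹ mol L⁻¹
For Ag₃PO₄: [Ag⁺] = (Ksp/[PO₄³⁻])^(1/3) = 3.55×10⁻⁶ mol L⁻¹
Since AgSCN needs less Ag⁺ to reach saturation, it precipitates first.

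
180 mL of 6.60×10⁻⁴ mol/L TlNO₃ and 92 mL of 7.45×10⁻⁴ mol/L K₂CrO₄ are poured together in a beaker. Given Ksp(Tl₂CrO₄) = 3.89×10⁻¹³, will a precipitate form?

The combined volume is 272 mL.
[Tl⁺] = (6.60×10⁻⁴)(180)/272 = 4.37×10⁻⁴ mol/L
[CrO₄²⁻] = (7.45×10⁻⁴)(92)/272 = 2.52×10⁻⁴ mol/L
Q = [Tl⁺]^2[CrO₄²⁻] = 4.81×10⁻¹¹
Since Q (4.81×10⁻¹¹) exceeds Ksp (3.89×10⁻¹³), Tl₂CrO₄ will precipitate.

Yes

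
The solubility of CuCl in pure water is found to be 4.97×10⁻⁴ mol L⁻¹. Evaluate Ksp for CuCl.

Ksp = 2.47×10⁻⁷

CuCl(s) ⇌ Cu⁺(aq) + Cl⁻(aq)
With molar solubility s: [Cu⁺] = s, [Cl⁻] = s.
Ksp = [Cu⁺][Cl⁻] = s · s = s^2
Ksp = (4.97×10⁻⁴)^2 = 2.47×10⁻⁷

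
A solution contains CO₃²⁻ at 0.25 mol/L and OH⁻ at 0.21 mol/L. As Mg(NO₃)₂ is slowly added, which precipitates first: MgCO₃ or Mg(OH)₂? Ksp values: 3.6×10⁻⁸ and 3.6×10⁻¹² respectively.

The threshold for precipitation is Q = Ksp.
For MgCO₃: [Mg²⁺] = (Ksp/[CO₃²⁻]) = 1.4×10⁻⁷ mol/L
For Mg(OH)₂: [Mg²⁺] = (Ksp/[OH⁻]^2) = 8.2×10⁻¹¹ mol/L
Since Mg(OH)₂ needs less Mg²⁺ to reach saturation, it precipitates first.

Mg(OH)₂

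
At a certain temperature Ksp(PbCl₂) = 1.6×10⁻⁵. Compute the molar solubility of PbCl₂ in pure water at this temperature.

1.6×10⁻² M

PbCl₂(s) ⇌ Pb²⁺(aq) + 2 Cl⁻(aq)
Call the molar solubility s, so that [Pb²⁺] = s and [Cl⁻] = 2s.
Ksp = [Pb²⁺][Cl⁻]^2 = s · (2s)^2 = 4s^3
4s^3 = 1.6×10⁻⁵  ⇒  s^3 = 4.0×10⁻⁶
s = (4.0×10⁻⁶)^(1/3) = 1.6×10⁻² mol L⁻¹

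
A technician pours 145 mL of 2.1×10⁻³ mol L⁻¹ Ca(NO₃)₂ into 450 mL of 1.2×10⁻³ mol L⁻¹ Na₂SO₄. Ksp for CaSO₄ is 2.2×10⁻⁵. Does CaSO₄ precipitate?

The combined volume is 595 mL.
[Ca²⁺] = (2.1×10⁻³)(145)/595 = 5.1×10⁻⁴ mol L⁻¹
[SO₄²⁻] = (1.2×10⁻³)(450)/595 = 9.1×10⁻⁴ mol L⁻¹
Q = [Ca²⁺][SO₄²⁻] = 4.6×10⁻⁷
Since Q (4.6×10⁻⁷) is less than Ksp (2.2×10⁻⁵), no CaSO₄ precipitates.

No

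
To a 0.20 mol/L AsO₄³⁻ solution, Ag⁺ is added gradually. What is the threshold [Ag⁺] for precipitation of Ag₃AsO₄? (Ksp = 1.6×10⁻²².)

Precipitation begins when Q = Ksp.
Ag₃AsO₄(s) ⇌ 3 Ag⁺(aq) + AsO₄³⁻(aq)
Ksp = [Ag⁺]^3[AsO₄³⁻] = [Ag⁺]^3(0.20)
[Ag⁺]^3 = 1.6×10⁻²² / (0.20) = 8.0×10⁻²²
[Ag⁺] = 9.3×10⁻⁸ mol/L

9.3×10⁻⁸ M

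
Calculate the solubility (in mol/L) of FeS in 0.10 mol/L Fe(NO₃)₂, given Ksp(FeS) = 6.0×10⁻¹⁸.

FeS(s) ⇌ Fe²⁺(aq) + S²⁻(aq)
Let s be the solubility of FeS here. The common ion gives [Fe²⁺] ≈ 0.10 mol/L, and [S²⁻] = s.
Ksp = [Fe²⁺][S²⁻] = (0.10)s
s = 6.0×10⁻¹⁸ / (0.10) = 6.0×10⁻¹⁷
s = 6.0×10⁻¹⁷ mol/L

6.0×10⁻¹⁷ M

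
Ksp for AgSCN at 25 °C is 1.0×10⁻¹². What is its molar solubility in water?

1.0×10⁻⁶ M

AgSCN(s) ⇌ Ag⁺(aq) + SCN⁻(aq)
If s mol/L of AgSCN dissolves, [Ag⁺] = s and [SCN⁻] = s.
Ksp = [Ag⁺][SCN⁻] = s · s = s^2
s^2 = 1.0×10⁻¹²
s = 1.0×10⁻⁶ mol L⁻¹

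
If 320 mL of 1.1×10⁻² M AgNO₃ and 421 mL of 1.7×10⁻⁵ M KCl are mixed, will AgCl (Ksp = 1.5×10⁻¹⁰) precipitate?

After mixing, V = 320 mL + 421 mL = 741 mL.
[Ag⁺] = (1.1×10⁻²)(320)/741 = 4.8×10⁻³ M
[Cl⁻] = (1.7×10⁻⁵)(421)/741 = 9.7×10⁻⁶ M
Q = [Ag⁺][Cl⁻] = 4.6×10⁻⁸
Since Q (4.6×10⁻⁸) exceeds Ksp (1.5×10⁻¹⁰), AgCl will precipitate.

Yes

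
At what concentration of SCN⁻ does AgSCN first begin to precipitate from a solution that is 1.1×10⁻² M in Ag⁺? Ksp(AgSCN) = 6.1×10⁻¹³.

Precipitation of each salt begins when its ion product equals Ksp.
AgSCN(s) ⇌ Ag⁺(aq) + SCN⁻(aq)
Ksp = [Ag⁺][SCN⁻] = [SCN⁻](1.1×10⁻²)
[SCN⁻] = 6.1×10⁻¹³ / (1.1×10⁻²) = 5.5×10⁻¹¹
[SCN⁻] = 5.5×10⁻¹¹ M

5.5×10⁻¹¹ M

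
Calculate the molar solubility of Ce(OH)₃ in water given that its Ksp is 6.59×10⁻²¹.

3.95×10⁻⁶ M

Ce(OH)₃(s) ⇌ Ce³⁺(aq) + 3 OH⁻(aq)
If s mol/L of Ce(OH)₃ dissolves, [Ce³⁺] = s and [OH⁻] = 3s.
Ksp = [Ce³⁺][OH⁻]^3 = s · (3s)^3 = 27s^4
27s^4 = 6.59×10⁻²¹  ⇒  s^4 = 2.44×10⁻²²
s = 3.95×10⁻⁶ mol/L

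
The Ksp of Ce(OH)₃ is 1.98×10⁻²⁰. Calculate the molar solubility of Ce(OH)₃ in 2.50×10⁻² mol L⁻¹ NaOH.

1.27×10⁻¹⁵ M

Ce(OH)₃(s) ⇌ Ce³⁺(aq) + 3 OH⁻(aq)
The solution already contains OH⁻ at 2.50×10⁻² mol L⁻¹. Let s be the molar solubility of Ce(OH)₃.
[OH⁻] ≈ 2.50×10⁻² mol L⁻¹ (common ion dominates); [Ce³⁺] = s.
Ksp = [Ce³⁺][OH⁻]^3 = s(2.50×10⁻²)^3
s = 1.98×10⁻²⁰ / (2.50×10⁻²)^3 = 1.27×10⁻¹⁵
s = 1.27×10⁻¹⁵ mol L⁻¹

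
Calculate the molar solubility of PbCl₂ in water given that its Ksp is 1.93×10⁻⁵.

1.69×10⁻² M

PbCl₂(s) ⇌ Pb²⁺(aq) + 2 Cl⁻(aq)
With molar solubility s: [Pb²⁺] = s, [Cl⁻] = 2s.
Ksp = [Pb²⁺][Cl⁻]^2 = s · (2s)^2 = 4s^3
4s^3 = 1.93×10⁻⁵  ⇒  s^3 = 4.83×10⁻⁶
s = (4.83×10⁻⁶)^(1/3) = 1.69×10⁻² M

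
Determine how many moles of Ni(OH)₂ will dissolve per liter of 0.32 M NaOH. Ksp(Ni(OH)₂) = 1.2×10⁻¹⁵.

1.2×10⁻¹⁴ M

Ni(OH)₂(s) ⇌ Ni²⁺(aq) + 2 OH⁻(aq)
Let s be the solubility of Ni(OH)₂ here. The common ion gives [OH⁻] ≈ 0.32 M, and [Ni²⁺] = s.
Ksp = [Ni²⁺][OH⁻]^2 = s(0.32)^2
s = 1.2×10⁻¹⁵ / (0.32)^2 = 1.2×10⁻¹⁴
s = 1.2×10⁻¹⁴ M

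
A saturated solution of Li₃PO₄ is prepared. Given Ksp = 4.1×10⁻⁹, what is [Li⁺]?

Li₃PO₄(s) ⇌ 3 Li⁺(aq) + PO₄³⁻(aq)
Call the molar solubility s, so that [Li⁺] = 3s and [PO₄³⁻] = s.
Ksp = [Li⁺]^3[PO₄³⁻] = (3s)^3 · s = 27s^4 = 4.1×10⁻⁹
s = 3.5×10⁻³ mol/L
[Li⁺] = 3s = 1.1×10⁻² mol/L

1.1×10⁻² M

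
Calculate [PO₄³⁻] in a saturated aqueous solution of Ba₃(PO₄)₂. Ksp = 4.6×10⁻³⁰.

1.1×10⁻⁶ M

Ba₃(PO₄)₂(s) ⇌ 3 Ba²⁺(aq) + 2 PO₄³⁻(aq)
Call the molar solubility s, so that [Ba²⁺] = 3s and [PO₄³⁻] = 2s.
Ksp = [Ba²⁺]^3[PO₄³⁻]^2 = (3s)^3 · (2s)^2 = 108s^5 = 4.6×10⁻³⁰
s = 5.3×10⁻⁷ mol L⁻¹
[PO₄³⁻] = 2s = 1.1×10⁻⁶ mol L⁻¹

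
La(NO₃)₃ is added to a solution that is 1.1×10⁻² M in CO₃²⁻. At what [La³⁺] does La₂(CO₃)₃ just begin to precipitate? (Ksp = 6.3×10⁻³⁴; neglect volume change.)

Precipitation of each salt begins when its ion product equals Ksp.
La₂(CO₃)₃(s) ⇌ 2 La³⁺(aq) + 3 CO₃²⁻(aq)
Ksp = [La³⁺]^2[CO₃²⁻]^3 = [La³⁺]^2(1.1×10⁻²)^3
[La³⁺]^2 = 6.3×10⁻³⁴ / (1.1×10⁻²)^3 = 4.7×10⁻²⁸
[La³⁺] = 2.2×10⁻¹⁴ M

2.2×10⁻¹⁴ M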